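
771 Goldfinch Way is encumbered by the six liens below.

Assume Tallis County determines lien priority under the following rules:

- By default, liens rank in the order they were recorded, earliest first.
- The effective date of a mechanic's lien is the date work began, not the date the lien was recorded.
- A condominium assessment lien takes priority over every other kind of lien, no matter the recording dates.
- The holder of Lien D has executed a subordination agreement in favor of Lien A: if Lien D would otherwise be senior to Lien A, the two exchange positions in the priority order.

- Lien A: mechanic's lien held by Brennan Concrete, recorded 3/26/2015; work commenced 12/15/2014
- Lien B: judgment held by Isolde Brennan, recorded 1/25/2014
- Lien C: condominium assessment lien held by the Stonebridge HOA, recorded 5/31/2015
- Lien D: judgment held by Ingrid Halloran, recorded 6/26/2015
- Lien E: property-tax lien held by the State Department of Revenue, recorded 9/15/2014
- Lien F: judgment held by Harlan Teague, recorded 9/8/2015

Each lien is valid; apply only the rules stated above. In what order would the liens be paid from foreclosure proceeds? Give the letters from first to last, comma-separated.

Effective dates after the stated exceptions: A is treated as recorded 12/15/2014, the work-commencement date.
As a condominium assessment lien, C is senior to every other lien.
Ordering the rest by effective date: B (1/25/2014), E (9/15/2014), A (12/15/2014), D (6/26/2015), F (9/8/2015).
D is already junior to A, so the subordination agreement changes nothing.

C, B, E, A, D, F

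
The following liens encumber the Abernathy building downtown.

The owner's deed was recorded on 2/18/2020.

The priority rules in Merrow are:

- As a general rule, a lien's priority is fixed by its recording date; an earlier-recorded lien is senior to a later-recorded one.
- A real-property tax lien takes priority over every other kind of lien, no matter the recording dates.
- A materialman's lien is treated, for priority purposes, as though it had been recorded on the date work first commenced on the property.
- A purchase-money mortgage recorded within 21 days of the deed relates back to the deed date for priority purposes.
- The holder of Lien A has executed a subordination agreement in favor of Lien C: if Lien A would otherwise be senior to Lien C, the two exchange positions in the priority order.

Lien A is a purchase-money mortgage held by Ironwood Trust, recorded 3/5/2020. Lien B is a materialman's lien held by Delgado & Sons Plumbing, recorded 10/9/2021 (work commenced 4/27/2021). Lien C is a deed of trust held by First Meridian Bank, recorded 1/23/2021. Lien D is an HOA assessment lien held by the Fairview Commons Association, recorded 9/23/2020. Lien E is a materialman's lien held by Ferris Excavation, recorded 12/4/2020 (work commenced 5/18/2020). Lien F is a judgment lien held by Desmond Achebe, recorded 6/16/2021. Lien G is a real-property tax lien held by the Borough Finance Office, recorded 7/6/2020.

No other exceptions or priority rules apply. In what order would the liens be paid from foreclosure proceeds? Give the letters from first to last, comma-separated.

Adjusting effective dates: A was recorded within the 21-day window, so its effective date is the deed date 2/18/2020; B is treated as recorded 4/27/2021, the work-commencement date; E relates back to 5/18/2020 (work commenced).
G, as a real-property tax lien, has superpriority and ranks first.
The other liens, earliest effective date first: A (2/18/2020), E (5/18/2020), D (9/23/2020), C (1/23/2021), B (4/27/2021), F (6/16/2021).
Because A would otherwise rank above C, the subordination swaps them.

G, C, E, D, A, B, F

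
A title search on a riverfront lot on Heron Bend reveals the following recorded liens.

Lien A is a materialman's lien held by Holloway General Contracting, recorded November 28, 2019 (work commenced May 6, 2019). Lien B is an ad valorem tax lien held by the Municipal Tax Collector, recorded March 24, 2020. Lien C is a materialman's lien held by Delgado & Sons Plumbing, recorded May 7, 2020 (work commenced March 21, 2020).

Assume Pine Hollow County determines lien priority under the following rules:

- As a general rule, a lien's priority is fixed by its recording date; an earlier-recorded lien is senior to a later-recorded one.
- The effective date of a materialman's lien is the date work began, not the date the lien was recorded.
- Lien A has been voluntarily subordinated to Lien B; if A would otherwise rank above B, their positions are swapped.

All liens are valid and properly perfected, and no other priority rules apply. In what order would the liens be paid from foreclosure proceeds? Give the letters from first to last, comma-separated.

B, C, A

First, effective dates: A's effective date is May 6, 2019, when work began; C's effective date is March 21, 2020, when work began.
Ordering by effective date: A (May 6, 2019), C (March 21, 2020), B (March 24, 2020).
A would otherwise be senior to B, so under the subordination agreement A and B exchange positions.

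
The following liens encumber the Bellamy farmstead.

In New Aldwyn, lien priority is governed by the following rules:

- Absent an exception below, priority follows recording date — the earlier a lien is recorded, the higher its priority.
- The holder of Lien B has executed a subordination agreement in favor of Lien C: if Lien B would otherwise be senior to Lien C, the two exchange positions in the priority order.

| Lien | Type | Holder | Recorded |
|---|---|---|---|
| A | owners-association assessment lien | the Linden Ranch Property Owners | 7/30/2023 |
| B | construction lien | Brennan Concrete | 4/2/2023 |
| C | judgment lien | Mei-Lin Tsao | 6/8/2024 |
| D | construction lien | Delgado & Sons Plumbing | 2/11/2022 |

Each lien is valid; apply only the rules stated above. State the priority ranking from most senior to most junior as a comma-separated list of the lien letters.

Ordering by effective date: D (2/11/2022), B (4/2/2023), A (7/30/2023), C (6/8/2024).
B is senior to C before the subordination, so the two trade places.

D, C, A, B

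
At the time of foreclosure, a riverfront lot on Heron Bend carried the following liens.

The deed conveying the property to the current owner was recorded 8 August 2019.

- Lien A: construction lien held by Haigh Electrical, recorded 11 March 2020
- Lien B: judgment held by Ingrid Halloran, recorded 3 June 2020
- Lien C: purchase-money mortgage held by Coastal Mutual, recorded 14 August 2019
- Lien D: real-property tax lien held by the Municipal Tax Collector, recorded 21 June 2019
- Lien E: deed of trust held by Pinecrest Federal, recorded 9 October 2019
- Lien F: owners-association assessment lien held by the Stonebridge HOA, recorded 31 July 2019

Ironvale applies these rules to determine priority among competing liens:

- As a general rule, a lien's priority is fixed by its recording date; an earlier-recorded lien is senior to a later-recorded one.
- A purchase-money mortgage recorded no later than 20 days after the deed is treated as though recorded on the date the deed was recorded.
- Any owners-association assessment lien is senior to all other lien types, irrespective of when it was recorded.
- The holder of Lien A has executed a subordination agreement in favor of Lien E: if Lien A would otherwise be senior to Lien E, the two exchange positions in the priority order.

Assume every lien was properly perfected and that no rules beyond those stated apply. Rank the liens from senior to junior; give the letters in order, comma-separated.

Effective dates after the stated exceptions: C was recorded within the 20-day window, so its effective date is the deed date 8 August 2019.
As an owners-association assessment lien, F is senior to every other lien.
Ordering the rest by effective date: D (21 June 2019), C (8 August 2019), E (9 October 2019), A (11 March 2020), B (3 June 2020).
Since A is not senior to E, the subordination leaves the order unchanged.

F, D, C, E, A, B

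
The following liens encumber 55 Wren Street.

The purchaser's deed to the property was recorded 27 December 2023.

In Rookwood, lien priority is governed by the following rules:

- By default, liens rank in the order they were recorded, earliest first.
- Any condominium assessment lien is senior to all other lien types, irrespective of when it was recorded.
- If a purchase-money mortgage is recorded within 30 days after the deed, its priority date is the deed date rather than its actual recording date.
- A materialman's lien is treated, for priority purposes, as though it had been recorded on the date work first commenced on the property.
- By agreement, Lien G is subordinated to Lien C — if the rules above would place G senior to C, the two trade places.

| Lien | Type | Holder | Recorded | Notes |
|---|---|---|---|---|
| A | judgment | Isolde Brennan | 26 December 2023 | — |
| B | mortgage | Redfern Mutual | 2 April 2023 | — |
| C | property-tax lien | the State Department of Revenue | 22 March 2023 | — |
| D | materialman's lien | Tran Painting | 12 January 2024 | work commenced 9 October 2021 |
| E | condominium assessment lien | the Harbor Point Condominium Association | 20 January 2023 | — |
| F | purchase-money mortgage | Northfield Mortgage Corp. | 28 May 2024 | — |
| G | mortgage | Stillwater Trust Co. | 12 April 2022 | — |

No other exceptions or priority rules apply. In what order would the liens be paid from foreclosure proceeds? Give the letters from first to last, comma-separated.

E, D, C, G, B, A, F

Adjusting effective dates: D's effective date is 9 October 2021, when work began; F missed the 30-day window (153 days after the deed), so its recording date stands.
E, as a condominium assessment lien, has superpriority and ranks first.
The other liens, earliest effective date first: D (9 October 2021), G (12 April 2022), C (22 March 2023), B (2 April 2023), A (26 December 2023), F (28 May 2024).
Because G would otherwise rank above C, the subordination swaps them.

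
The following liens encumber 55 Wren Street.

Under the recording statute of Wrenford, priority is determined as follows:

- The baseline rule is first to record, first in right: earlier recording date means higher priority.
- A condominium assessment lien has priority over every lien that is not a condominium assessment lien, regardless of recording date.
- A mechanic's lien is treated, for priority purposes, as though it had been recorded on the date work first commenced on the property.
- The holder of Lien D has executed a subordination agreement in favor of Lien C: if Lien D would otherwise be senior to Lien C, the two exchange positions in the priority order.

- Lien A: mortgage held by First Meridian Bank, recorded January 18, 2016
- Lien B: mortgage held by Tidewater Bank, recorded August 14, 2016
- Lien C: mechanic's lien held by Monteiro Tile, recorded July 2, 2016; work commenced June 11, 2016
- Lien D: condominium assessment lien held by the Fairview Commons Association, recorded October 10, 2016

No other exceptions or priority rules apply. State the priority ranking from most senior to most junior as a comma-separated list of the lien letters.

C, A, D, B

First, effective dates: C's effective date is June 11, 2016, when work began.
As a condominium assessment lien, D is senior to every other lien.
Among the remaining liens, by effective date: A (January 18, 2016), C (June 11, 2016), B (August 14, 2016).
D would otherwise be senior to C, so under the subordination agreement D and C exchange positions.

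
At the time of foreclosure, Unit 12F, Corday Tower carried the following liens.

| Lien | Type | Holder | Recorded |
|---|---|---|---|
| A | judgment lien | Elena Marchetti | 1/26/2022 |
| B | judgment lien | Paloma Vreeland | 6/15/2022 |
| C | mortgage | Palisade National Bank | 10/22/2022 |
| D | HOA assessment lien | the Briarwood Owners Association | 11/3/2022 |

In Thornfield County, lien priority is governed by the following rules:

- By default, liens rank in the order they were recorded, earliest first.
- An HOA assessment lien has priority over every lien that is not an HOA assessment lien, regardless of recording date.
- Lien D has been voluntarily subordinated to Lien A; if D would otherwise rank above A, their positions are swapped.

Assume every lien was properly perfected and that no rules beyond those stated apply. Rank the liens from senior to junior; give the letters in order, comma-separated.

D is an HOA assessment lien, so it outranks all other liens regardless of date.
The other liens, earliest effective date first: A (1/26/2022), B (6/15/2022), C (10/22/2022).
The subordination applies — D was senior to A — so D and A swap.

A, D, B, C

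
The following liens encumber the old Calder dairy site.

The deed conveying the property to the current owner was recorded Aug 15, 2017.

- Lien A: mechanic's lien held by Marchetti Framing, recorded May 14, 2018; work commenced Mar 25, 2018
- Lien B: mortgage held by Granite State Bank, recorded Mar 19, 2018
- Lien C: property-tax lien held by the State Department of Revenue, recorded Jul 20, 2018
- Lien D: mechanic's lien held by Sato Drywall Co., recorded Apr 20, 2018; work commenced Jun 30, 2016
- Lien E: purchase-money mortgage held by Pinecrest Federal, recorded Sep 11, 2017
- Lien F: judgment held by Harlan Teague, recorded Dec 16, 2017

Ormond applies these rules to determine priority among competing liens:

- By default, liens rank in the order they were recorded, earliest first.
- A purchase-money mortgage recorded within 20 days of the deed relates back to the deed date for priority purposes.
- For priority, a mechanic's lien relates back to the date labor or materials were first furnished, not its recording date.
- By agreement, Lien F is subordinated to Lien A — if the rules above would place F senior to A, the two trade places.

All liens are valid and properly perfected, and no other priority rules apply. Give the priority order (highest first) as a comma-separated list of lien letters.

D, E, A, B, F, C

Adjusting effective dates: A's effective date is Mar 25, 2018, when work began; D relates back to Jun 30, 2016 (work commenced); E was recorded 27 days after the deed — beyond 20 days — so no relation-back applies.
Ordering by effective date: D (Jun 30, 2016), E (Sep 11, 2017), F (Dec 16, 2017), B (Mar 19, 2018), A (Mar 25, 2018), C (Jul 20, 2018).
F is senior to A before the subordination, so the two trade places.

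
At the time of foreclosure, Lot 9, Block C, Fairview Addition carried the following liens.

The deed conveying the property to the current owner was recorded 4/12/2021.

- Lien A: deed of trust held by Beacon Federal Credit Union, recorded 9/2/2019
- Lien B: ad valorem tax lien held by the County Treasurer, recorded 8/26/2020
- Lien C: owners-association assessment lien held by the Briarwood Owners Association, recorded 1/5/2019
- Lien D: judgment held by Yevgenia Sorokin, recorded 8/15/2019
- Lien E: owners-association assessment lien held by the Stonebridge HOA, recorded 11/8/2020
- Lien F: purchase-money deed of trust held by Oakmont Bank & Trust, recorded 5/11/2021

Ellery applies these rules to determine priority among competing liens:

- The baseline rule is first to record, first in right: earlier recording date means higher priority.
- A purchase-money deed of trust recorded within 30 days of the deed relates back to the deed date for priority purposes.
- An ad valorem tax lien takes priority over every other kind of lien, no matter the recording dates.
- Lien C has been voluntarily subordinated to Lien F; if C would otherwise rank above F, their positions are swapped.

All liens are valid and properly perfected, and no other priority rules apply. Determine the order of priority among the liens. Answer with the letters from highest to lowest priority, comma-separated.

Effective dates after the stated exceptions: F was recorded within the 30-day window, so its effective date is the deed date 4/12/2021.
B is an ad valorem tax lien, so it outranks all other liens regardless of date.
The other liens, earliest effective date first: C (1/5/2019), D (8/15/2019), A (9/2/2019), E (11/8/2020), F (4/12/2021).
C would otherwise be senior to F, so under the subordination agreement C and F exchange positions.

B, F, D, A, E, C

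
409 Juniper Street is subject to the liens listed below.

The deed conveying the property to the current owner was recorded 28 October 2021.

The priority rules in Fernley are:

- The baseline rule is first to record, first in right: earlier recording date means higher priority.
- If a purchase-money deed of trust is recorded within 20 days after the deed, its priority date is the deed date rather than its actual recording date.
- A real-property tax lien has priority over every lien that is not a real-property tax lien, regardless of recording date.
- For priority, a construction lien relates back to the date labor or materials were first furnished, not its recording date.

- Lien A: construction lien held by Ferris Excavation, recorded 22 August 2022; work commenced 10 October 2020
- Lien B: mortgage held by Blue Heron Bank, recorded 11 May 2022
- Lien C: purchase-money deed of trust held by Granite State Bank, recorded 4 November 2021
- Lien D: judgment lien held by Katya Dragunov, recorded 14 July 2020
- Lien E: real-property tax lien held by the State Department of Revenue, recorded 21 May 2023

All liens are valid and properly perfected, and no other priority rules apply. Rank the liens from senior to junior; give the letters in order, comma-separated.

Effective dates after the stated exceptions: A is treated as recorded 10 October 2020, the work-commencement date; C's effective date is the deed date, 28 October 2021.
As a real-property tax lien, E is senior to every other lien.
Remaining liens by effective date: D (14 July 2020), A (10 October 2020), C (28 October 2021), B (11 May 2022).

E, D, A, C, B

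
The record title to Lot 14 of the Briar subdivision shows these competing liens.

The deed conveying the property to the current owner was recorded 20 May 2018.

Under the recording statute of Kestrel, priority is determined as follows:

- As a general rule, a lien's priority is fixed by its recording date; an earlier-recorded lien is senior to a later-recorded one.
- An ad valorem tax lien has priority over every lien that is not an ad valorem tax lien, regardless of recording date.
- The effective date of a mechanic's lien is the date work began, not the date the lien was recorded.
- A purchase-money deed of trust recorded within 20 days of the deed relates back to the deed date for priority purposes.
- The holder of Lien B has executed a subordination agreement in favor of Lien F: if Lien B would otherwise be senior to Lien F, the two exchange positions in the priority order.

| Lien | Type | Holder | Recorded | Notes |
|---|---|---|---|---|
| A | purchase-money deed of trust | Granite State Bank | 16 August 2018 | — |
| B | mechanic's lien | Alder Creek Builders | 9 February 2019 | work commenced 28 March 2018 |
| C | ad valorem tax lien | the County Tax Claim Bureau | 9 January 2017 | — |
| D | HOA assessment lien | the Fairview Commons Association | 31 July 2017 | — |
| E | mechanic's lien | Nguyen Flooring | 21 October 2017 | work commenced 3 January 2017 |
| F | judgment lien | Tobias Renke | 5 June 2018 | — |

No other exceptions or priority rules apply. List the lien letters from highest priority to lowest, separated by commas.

Effective dates after the stated exceptions: A missed the 20-day window (88 days after the deed), so its recording date stands; B is treated as recorded 28 March 2018, the work-commencement date; E is treated as recorded 3 January 2017, the work-commencement date.
C, as an ad valorem tax lien, has superpriority and ranks first.
The other liens, earliest effective date first: E (3 January 2017), D (31 July 2017), B (28 March 2018), F (5 June 2018), A (16 August 2018).
The subordination applies — B was senior to F — so B and F swap.

C, E, D, F, B, A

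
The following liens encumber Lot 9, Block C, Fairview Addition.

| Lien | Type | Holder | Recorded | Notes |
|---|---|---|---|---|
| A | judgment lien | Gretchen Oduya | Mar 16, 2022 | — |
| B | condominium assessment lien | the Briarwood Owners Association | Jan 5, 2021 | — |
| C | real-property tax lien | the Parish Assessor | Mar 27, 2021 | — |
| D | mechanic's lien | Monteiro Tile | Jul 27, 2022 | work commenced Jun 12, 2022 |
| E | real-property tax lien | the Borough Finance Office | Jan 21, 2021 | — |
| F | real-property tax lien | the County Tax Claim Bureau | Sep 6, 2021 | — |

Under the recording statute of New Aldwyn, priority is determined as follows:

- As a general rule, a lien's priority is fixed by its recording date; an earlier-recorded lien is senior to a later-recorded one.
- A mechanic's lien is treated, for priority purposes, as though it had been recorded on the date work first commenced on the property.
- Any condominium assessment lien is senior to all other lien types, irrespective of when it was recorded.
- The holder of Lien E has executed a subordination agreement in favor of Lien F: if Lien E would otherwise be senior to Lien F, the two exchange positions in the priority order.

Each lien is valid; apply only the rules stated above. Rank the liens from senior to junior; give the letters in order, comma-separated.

Effective dates after the stated exceptions: D relates back to Jun 12, 2022 (work commenced).
B, as a condominium assessment lien, has superpriority and ranks first.
Among the remaining liens, by effective date: E (Jan 21, 2021), C (Mar 27, 2021), F (Sep 6, 2021), A (Mar 16, 2022), D (Jun 12, 2022).
The subordination applies — E was senior to F — so E and F swap.

B, F, C, E, A, D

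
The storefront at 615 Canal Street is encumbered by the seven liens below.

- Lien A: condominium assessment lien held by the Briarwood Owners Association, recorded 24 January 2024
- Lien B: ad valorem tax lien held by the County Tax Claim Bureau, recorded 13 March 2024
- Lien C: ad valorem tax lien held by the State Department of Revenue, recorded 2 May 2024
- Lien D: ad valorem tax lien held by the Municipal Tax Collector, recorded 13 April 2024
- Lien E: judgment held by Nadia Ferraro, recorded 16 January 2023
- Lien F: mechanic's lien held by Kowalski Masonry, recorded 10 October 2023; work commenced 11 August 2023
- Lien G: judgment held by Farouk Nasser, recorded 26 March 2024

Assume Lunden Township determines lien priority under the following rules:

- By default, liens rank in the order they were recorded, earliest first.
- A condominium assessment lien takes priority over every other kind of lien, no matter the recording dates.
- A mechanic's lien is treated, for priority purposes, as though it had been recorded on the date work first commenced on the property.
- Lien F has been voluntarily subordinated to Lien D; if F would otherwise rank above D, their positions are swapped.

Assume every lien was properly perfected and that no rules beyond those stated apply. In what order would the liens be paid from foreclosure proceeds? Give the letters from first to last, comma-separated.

Adjusting effective dates: F's effective date is 11 August 2023, when work began.
As a condominium assessment lien, A is senior to every other lien.
Among the remaining liens, by effective date: E (16 January 2023), F (11 August 2023), B (13 March 2024), G (26 March 2024), D (13 April 2024), C (2 May 2024).
F would otherwise be senior to D, so under the subordination agreement F and D exchange positions.

A, E, D, B, G, F, C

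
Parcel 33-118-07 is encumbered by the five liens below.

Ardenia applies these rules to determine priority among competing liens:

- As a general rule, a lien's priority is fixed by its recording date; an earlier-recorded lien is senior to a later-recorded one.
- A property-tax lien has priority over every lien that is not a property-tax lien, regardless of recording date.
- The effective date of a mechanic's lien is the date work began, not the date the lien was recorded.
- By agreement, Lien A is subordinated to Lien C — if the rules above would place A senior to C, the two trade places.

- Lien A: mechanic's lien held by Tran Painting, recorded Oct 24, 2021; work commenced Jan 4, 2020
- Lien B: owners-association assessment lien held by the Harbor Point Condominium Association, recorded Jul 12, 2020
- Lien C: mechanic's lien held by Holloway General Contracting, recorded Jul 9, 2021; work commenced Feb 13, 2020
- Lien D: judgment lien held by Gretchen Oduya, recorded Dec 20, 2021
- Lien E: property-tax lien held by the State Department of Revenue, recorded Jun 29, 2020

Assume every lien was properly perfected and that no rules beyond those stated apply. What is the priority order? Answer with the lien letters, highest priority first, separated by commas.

E, C, A, B, D

Effective dates after the stated exceptions: A relates back to Jan 4, 2020 (work commenced); C's effective date is Feb 13, 2020, when work began.
E is a property-tax lien, so it outranks all other liens regardless of date.
Remaining liens by effective date: A (Jan 4, 2020), C (Feb 13, 2020), B (Jul 12, 2020), D (Dec 20, 2021).
A is senior to C before the subordination, so the two trade places.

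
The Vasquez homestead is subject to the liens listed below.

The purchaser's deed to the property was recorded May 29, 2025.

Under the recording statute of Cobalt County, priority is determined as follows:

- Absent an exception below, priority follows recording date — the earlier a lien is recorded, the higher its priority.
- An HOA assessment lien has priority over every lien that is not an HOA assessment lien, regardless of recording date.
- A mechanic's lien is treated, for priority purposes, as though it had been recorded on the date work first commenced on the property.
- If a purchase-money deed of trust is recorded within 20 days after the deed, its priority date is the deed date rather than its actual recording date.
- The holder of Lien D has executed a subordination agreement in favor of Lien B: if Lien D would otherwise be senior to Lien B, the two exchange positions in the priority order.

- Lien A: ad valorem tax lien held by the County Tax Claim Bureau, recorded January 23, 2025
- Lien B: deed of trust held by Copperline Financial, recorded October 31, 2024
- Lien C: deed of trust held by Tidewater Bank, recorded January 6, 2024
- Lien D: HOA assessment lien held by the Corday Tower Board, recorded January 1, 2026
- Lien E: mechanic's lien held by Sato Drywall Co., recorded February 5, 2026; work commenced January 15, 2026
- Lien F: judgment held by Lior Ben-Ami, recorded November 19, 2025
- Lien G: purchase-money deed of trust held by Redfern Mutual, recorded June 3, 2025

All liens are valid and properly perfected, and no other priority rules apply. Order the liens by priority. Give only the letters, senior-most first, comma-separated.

Effective dates: E is treated as recorded January 15, 2026, the work-commencement date; G relates back to the deed date May 29, 2025.
As an HOA assessment lien, D is senior to every other lien.
Among the remaining liens, by effective date: C (January 6, 2024), B (October 31, 2024), A (January 23, 2025), G (May 29, 2025), F (November 19, 2025), E (January 15, 2026).
The subordination applies — D was senior to B — so D and B swap.

B, C, D, A, G, F, E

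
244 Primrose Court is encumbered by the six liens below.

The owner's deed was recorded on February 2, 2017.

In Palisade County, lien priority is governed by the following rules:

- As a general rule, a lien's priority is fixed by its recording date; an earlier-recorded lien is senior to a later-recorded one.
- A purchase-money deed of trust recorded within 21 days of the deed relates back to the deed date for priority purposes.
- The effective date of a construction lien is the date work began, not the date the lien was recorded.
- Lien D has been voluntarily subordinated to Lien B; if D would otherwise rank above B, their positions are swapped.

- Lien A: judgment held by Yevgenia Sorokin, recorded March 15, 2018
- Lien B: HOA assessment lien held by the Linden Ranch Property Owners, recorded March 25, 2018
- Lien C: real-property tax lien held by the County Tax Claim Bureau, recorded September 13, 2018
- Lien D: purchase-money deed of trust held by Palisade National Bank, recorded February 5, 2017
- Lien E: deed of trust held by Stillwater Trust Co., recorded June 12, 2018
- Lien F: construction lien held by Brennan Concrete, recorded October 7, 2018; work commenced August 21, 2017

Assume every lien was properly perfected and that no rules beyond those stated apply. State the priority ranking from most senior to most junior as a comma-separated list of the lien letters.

First, effective dates: D was recorded within the 21-day window, so its effective date is the deed date February 2, 2017; F's effective date is August 21, 2017, when work began.
Ordering by effective date: D (February 2, 2017), F (August 21, 2017), A (March 15, 2018), B (March 25, 2018), E (June 12, 2018), C (September 13, 2018).
The subordination applies — D was senior to B — so D and B swap.

B, F, A, D, E, C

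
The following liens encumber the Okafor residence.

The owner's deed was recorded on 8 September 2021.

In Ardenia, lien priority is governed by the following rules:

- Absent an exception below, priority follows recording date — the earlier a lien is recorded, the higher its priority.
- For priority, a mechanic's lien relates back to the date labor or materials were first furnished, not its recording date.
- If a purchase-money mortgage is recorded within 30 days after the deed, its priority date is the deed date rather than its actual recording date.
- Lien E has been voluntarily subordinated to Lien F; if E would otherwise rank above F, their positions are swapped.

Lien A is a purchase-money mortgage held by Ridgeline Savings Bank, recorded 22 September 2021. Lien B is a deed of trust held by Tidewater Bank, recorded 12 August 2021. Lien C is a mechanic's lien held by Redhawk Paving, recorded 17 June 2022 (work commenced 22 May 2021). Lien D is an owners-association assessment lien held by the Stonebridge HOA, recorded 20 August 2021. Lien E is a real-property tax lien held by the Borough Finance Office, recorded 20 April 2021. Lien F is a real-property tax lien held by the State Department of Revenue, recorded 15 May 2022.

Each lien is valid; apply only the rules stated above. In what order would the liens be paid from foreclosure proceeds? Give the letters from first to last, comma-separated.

Adjusting effective dates: A's effective date is the deed date, 8 September 2021; C's effective date is 22 May 2021, when work began.
Sorted by effective date: E (20 April 2021), C (22 May 2021), B (12 August 2021), D (20 August 2021), A (8 September 2021), F (15 May 2022).
E would otherwise be senior to F, so under the subordination agreement E and F exchange positions.

F, C, B, D, A, E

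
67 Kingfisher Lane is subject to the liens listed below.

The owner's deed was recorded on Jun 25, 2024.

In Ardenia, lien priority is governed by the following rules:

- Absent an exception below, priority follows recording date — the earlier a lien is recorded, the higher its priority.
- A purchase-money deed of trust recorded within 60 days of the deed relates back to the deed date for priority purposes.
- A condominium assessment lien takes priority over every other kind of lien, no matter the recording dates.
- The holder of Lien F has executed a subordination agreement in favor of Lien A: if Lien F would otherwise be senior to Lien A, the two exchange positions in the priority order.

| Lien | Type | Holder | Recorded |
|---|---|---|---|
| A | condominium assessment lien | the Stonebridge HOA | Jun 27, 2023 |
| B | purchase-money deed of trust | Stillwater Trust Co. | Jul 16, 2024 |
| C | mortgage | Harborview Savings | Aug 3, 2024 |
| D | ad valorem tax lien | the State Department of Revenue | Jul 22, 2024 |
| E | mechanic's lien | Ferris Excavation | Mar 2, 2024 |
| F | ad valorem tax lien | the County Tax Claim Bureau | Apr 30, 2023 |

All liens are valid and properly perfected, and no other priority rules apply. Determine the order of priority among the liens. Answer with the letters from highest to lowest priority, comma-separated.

Adjusting effective dates: B was recorded within the 60-day window, so its effective date is the deed date Jun 25, 2024.
A is a condominium assessment lien and takes priority over every other lien.
Among the remaining liens, by effective date: F (Apr 30, 2023), E (Mar 2, 2024), B (Jun 25, 2024), D (Jul 22, 2024), C (Aug 3, 2024).
Since F is not senior to A, the subordination leaves the order unchanged.

A, F, E, B, D, C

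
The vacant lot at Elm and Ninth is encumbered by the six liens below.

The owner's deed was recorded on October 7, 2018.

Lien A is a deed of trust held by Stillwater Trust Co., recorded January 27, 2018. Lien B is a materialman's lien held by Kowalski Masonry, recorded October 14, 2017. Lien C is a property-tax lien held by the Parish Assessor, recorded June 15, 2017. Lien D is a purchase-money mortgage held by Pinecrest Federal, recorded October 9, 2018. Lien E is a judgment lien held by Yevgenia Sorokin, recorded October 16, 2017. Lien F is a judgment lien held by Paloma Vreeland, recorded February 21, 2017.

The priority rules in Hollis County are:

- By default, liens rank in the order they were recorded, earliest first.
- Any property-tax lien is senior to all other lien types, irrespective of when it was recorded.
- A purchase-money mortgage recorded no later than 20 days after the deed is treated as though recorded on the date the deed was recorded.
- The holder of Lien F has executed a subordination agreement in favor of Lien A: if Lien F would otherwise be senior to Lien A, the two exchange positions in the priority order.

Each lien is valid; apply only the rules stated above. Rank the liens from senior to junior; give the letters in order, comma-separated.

C, A, B, E, F, D

Adjusting effective dates: D's effective date is the deed date, October 7, 2018.
C is a property-tax lien, so it outranks all other liens regardless of date.
Remaining liens by effective date: F (February 21, 2017), B (October 14, 2017), E (October 16, 2017), A (January 27, 2018), D (October 7, 2018).
Because F would otherwise rank above A, the subordination swaps them.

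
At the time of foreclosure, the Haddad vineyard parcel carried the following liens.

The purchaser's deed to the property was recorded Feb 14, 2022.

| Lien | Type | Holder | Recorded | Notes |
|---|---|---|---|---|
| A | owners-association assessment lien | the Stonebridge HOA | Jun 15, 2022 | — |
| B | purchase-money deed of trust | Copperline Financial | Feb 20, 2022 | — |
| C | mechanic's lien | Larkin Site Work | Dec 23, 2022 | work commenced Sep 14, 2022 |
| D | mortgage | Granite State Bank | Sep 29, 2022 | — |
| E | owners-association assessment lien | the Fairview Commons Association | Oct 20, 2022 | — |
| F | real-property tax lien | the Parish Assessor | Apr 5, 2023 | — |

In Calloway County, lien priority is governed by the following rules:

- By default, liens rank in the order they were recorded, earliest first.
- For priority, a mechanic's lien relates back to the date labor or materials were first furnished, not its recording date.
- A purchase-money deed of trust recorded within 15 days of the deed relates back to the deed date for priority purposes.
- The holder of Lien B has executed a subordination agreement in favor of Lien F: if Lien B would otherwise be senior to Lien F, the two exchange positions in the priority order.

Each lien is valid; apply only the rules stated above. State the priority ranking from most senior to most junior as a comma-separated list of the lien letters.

Effective dates after the stated exceptions: B relates back to the deed date Feb 14, 2022; C's effective date is Sep 14, 2022, when work began.
By effective date: B (Feb 14, 2022), A (Jun 15, 2022), C (Sep 14, 2022), D (Sep 29, 2022), E (Oct 20, 2022), F (Apr 5, 2023).
The subordination applies — B was senior to F — so B and F swap.

F, A, C, D, E, B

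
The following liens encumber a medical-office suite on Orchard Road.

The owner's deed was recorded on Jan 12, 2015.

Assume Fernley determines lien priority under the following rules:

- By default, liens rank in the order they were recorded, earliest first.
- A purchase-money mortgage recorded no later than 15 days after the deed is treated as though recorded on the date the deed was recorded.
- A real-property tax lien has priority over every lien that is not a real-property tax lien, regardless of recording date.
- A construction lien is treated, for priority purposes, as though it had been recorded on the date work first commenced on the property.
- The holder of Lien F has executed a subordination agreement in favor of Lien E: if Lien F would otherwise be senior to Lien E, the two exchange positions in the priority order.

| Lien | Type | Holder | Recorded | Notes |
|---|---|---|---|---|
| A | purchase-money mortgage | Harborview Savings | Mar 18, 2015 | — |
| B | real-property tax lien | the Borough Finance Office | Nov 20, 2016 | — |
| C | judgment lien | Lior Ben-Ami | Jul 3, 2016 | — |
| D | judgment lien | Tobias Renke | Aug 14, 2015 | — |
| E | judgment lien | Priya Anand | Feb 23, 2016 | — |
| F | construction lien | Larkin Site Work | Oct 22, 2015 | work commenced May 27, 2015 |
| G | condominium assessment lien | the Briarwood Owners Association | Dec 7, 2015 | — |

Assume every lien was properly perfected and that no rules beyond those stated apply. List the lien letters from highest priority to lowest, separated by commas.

B, A, E, D, G, F, C

Adjusting effective dates: A missed the 15-day window (65 days after the deed), so its recording date stands; F relates back to May 27, 2015 (work commenced).
B is a real-property tax lien and takes priority over every other lien.
Remaining liens by effective date: A (Mar 18, 2015), F (May 27, 2015), D (Aug 14, 2015), G (Dec 7, 2015), E (Feb 23, 2016), C (Jul 3, 2016).
Because F would otherwise rank above E, the subordination swaps them.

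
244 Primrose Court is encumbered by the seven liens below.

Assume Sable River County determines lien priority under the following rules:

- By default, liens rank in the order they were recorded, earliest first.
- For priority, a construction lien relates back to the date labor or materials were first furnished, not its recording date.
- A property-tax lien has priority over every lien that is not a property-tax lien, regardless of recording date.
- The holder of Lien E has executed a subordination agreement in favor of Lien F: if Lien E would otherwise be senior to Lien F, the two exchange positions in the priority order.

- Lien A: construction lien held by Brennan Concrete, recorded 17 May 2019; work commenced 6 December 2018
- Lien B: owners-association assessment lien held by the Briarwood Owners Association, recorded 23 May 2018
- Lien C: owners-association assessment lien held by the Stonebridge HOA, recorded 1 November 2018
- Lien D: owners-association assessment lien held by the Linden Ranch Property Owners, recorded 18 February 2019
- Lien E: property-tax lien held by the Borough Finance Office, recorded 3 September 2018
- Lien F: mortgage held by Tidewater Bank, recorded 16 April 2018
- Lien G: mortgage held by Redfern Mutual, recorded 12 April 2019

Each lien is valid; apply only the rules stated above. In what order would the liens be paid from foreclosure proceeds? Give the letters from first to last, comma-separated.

Adjusting effective dates: A's effective date is 6 December 2018, when work began.
E, as a property-tax lien, has superpriority and ranks first.
Among the remaining liens, by effective date: F (16 April 2018), B (23 May 2018), C (1 November 2018), A (6 December 2018), D (18 February 2019), G (12 April 2019).
E is senior to F before the subordination, so the two trade places.

F, E, B, C, A, D, G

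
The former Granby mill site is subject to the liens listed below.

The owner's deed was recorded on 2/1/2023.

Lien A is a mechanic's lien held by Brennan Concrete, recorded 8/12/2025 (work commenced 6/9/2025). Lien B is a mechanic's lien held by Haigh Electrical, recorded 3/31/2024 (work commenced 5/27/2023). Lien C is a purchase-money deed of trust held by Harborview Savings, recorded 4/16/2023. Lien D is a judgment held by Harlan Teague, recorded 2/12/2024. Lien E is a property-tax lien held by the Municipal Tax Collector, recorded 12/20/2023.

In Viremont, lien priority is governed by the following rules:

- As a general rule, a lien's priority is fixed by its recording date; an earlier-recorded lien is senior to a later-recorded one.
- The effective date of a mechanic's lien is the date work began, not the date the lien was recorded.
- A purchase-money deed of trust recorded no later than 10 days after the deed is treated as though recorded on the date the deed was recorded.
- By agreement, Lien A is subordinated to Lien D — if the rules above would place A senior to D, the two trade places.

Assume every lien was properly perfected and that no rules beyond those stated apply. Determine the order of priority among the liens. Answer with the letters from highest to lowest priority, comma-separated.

C, B, E, D, A

First, effective dates: A's effective date is 6/9/2025, when work began; B is treated as recorded 5/27/2023, the work-commencement date; C was recorded 74 days after the deed, outside the 10-day window, so it keeps its recording date.
Sorted by effective date: C (4/16/2023), B (5/27/2023), E (12/20/2023), D (2/12/2024), A (6/9/2025).
Since A is not senior to D, the subordination leaves the order unchanged.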